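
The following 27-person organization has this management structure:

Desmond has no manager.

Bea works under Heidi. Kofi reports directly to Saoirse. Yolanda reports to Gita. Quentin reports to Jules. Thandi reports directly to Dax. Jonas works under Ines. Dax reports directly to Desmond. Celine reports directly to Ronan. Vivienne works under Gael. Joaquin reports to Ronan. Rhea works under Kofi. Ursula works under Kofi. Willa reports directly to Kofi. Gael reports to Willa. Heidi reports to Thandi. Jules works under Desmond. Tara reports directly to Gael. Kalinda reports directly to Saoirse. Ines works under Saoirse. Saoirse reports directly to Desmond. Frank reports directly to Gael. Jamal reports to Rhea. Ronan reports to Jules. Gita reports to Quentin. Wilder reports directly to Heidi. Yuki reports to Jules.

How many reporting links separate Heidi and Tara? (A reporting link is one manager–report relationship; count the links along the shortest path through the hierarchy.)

Heidi is 3 levels below Desmond, and Tara is 5 levels below Desmond (their lowest common manager). The shortest path runs up from Heidi to Desmond and back down to Tara: 3 + 5 = 8 links.

8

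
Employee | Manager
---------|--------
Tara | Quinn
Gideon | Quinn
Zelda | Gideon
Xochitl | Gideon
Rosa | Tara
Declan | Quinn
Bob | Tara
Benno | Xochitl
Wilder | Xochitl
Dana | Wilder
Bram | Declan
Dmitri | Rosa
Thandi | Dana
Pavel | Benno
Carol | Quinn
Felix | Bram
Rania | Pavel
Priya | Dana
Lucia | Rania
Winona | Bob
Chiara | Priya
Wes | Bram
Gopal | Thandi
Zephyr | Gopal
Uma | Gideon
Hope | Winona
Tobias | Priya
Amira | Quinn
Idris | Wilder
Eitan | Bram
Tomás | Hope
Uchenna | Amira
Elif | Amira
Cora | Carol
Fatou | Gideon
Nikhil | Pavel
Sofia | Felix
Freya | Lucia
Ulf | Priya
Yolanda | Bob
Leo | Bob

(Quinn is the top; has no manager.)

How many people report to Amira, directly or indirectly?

2

Amira directly manages Uchenna, Elif. Uchenna has no reports. Elif has no reports. So Amira's organization is 2 direct reports plus everyone under them: 1 + 1 = 2.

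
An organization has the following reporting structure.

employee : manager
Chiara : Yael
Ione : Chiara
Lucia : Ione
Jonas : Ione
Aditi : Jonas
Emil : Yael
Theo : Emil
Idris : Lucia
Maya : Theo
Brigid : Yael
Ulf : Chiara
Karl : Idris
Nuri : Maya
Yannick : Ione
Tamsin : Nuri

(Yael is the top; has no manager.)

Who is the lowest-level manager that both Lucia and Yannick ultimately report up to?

Ione

Lucia's chain of managers is Ione, Chiara, Yael. Yannick's chain of managers is Ione, Chiara, Yael. The first manager that appears in both chains is Ione.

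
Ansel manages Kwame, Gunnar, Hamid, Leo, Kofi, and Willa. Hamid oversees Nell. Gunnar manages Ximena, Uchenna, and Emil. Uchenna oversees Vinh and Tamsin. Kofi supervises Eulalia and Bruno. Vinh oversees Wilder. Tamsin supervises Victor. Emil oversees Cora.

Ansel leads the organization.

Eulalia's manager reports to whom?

Ansel

Eulalia reports to Kofi, and Kofi reports to Ansel. So Eulalia's skip-level manager is Ansel.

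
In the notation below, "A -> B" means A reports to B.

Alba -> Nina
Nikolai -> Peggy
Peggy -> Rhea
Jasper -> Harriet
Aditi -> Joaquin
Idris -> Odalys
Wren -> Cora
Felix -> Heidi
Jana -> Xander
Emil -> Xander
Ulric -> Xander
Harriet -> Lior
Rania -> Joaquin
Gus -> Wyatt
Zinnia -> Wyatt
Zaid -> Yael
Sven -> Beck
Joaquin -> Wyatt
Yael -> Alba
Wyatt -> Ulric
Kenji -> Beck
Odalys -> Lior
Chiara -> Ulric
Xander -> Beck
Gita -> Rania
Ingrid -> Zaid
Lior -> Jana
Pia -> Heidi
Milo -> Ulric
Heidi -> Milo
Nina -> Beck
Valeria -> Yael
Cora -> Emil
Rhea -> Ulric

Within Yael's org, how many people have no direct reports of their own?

2

The people in Yael's organization with no one reporting to them are Valeria, Ingrid. That is 2.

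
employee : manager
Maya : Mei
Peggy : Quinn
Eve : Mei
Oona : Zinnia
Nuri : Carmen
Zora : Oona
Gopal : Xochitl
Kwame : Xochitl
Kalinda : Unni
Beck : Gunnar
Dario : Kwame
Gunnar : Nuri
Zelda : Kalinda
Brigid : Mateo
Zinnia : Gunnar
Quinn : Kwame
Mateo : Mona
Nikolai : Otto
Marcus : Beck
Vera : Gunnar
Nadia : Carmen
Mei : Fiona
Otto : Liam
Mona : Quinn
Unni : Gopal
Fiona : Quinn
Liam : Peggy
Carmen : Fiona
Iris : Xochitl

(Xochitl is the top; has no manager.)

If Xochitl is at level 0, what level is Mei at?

Chain from Mei up to Xochitl: Mei → Fiona → Quinn → Kwame → Xochitl. That is 4 steps up, so Mei is 4 levels below Xochitl.

4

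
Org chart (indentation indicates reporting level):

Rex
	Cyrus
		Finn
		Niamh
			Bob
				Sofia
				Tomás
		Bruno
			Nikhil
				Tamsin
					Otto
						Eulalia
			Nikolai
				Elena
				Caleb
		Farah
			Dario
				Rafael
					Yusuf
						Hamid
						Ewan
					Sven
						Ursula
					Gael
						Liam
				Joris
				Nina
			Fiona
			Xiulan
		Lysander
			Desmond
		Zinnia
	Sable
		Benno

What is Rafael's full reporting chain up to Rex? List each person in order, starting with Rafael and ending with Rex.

Rafael -> Dario -> Farah -> Cyrus -> Rex

Rafael reports to Dario. Dario reports to Farah. Farah reports to Cyrus. Cyrus reports to Rex. Rex is at the top.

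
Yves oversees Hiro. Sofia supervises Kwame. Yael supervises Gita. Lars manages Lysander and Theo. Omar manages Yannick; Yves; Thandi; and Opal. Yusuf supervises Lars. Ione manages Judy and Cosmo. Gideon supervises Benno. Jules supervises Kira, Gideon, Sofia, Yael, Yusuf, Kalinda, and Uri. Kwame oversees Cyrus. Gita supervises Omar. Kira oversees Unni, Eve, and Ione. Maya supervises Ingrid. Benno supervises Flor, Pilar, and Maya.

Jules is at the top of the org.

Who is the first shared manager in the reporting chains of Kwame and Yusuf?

Kwame's chain of managers is Sofia, Jules. Yusuf's chain of managers is Jules. The first manager that appears in both chains is Jules.

Jules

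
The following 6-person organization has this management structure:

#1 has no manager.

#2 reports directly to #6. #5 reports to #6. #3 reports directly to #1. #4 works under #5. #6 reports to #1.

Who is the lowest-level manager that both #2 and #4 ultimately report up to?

#6

#2's chain of managers is #6, #1. #4's chain of managers is #5, #6, #1. The first manager that appears in both chains is #6.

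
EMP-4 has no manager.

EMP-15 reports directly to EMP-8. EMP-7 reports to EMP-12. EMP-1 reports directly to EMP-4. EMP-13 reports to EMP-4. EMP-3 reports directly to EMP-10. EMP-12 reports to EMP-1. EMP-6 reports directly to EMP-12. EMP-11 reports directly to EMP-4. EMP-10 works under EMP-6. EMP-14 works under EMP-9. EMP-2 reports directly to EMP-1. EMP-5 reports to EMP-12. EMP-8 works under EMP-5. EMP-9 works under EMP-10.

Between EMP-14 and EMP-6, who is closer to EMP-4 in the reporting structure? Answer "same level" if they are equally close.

EMP-6

EMP-14 is 6 levels below EMP-4; EMP-6 is 3. EMP-6 is higher.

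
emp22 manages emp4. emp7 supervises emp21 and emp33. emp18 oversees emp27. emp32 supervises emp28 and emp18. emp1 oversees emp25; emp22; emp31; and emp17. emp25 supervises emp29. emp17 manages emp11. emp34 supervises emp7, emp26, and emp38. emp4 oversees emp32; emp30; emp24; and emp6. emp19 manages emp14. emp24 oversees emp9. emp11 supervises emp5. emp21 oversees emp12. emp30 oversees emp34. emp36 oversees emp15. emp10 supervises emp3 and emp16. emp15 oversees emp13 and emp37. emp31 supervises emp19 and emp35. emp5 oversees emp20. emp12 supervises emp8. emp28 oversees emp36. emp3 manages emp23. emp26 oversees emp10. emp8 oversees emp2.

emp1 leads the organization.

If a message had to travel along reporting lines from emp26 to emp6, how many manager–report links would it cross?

4

emp26 is 3 levels below emp4, and emp6 is 1 level below emp4 (their lowest common manager). The shortest path runs up from emp26 to emp4 and back down to emp6: 3 + 1 = 4 links.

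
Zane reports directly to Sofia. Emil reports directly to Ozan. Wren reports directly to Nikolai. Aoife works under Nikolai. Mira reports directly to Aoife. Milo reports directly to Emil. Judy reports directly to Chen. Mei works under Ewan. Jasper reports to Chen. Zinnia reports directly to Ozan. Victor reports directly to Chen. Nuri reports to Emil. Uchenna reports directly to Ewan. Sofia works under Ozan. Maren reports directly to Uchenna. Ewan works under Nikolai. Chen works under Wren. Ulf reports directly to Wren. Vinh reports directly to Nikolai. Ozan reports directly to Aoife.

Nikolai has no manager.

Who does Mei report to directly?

Ewan

Mei reports directly to Ewan.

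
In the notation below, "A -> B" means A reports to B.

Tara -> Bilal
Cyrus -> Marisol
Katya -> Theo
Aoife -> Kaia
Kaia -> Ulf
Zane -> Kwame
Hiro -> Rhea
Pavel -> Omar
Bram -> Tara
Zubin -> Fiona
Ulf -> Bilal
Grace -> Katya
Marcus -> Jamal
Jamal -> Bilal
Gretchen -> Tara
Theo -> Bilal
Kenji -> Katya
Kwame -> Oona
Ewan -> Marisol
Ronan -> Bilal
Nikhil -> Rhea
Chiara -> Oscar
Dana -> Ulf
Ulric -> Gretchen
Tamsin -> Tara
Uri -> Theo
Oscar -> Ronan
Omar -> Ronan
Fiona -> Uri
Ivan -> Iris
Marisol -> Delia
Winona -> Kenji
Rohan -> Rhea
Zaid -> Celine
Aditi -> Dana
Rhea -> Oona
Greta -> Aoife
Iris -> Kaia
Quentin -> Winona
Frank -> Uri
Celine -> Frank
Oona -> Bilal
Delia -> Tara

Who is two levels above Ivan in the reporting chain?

Kaia

Ivan reports to Iris, and Iris reports to Kaia. So Ivan's skip-level manager is Kaia.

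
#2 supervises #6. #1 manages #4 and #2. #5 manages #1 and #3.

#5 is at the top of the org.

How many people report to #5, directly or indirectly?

#5 directly manages #1, #3. Under #1: #2, #6, #4 (3). #3 has no reports. So #5's organization is 2 direct reports plus everyone under them: 4 + 1 = 5.

5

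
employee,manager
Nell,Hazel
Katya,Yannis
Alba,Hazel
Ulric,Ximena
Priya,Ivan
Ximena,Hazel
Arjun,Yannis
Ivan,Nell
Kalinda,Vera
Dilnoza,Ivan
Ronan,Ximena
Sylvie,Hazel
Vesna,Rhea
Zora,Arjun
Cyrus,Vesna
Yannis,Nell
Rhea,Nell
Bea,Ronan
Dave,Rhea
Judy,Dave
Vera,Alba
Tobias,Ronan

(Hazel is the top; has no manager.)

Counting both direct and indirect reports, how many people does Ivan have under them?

2

Ivan directly manages Priya, Dilnoza. Priya has no reports. Dilnoza has no reports. So Ivan's organization is 2 direct reports plus everyone under them: 1 + 1 = 2.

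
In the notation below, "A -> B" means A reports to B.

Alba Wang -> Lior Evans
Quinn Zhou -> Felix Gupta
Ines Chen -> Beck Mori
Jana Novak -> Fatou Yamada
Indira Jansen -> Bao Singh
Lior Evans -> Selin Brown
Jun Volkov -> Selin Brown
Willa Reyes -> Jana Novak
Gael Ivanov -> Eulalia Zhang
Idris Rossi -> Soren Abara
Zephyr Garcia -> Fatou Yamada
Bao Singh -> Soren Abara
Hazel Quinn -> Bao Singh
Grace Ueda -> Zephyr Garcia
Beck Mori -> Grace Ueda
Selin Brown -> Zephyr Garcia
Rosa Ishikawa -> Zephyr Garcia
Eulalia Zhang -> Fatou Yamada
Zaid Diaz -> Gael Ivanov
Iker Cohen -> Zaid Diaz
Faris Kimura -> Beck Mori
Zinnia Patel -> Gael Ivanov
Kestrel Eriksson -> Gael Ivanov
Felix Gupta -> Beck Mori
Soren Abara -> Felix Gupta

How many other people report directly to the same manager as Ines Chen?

Ines Chen reports to Beck Mori. Beck Mori's other direct reports are Felix Gupta, Faris Kimura — 2 peers.

2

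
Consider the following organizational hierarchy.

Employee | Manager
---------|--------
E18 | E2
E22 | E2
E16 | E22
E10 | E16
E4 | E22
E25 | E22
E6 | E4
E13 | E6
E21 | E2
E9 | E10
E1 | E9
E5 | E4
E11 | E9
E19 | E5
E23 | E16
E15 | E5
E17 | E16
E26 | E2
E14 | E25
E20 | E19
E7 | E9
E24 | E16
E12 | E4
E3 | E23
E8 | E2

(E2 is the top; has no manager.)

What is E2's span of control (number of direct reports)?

5

E2 directly manages E18, E22, E21, E26, E8. That is 5 direct reports.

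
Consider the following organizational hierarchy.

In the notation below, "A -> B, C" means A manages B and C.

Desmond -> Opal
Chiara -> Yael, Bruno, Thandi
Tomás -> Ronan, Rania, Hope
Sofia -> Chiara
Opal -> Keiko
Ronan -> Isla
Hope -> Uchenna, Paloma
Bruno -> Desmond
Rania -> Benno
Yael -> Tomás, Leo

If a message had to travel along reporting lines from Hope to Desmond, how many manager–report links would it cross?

Hope is 3 levels below Chiara, and Desmond is 2 levels below Chiara (their lowest common manager). The shortest path runs up from Hope to Chiara and back down to Desmond: 3 + 2 = 5 links.

5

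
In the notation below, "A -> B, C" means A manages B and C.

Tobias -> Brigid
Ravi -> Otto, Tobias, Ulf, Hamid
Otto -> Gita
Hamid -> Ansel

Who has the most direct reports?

Ravi

Direct-report counts: Ravi has 4; Hamid has 1; Tobias has 1; Otto has 1. The largest is 4, held by Ravi.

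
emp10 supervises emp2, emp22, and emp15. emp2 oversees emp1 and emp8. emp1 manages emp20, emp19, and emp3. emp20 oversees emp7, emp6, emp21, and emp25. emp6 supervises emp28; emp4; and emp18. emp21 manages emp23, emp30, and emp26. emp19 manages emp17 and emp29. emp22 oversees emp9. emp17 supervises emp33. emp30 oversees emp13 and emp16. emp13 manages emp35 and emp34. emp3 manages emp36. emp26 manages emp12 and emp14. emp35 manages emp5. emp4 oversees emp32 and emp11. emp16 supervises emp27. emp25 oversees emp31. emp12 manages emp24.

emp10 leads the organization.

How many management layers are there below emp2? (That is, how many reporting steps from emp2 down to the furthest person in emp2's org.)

7

The longest chain under emp2 runs emp2 → emp1 → emp20 → emp21 → emp30 → emp13 → emp35 → emp5, which is 7 levels below emp2.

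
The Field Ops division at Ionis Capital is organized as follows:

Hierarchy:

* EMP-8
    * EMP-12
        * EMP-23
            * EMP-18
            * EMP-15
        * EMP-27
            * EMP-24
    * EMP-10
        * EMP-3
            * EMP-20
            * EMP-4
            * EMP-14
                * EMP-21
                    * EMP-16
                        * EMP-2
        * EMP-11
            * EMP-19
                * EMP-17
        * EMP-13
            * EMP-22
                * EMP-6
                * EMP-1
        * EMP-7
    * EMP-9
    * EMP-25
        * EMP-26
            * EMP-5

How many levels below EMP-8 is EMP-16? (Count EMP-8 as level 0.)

Chain from EMP-16 up to EMP-8: EMP-16 → EMP-21 → EMP-14 → EMP-3 → EMP-10 → EMP-8. That is 5 steps up, so EMP-16 is 5 levels below EMP-8.

5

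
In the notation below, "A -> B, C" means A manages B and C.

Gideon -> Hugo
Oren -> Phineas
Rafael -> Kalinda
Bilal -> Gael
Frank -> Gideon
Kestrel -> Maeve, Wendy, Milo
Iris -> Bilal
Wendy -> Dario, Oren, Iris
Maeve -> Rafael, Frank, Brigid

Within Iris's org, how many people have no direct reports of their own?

The only person in Iris's organization with no one reporting to them is Gael. That is 1.

1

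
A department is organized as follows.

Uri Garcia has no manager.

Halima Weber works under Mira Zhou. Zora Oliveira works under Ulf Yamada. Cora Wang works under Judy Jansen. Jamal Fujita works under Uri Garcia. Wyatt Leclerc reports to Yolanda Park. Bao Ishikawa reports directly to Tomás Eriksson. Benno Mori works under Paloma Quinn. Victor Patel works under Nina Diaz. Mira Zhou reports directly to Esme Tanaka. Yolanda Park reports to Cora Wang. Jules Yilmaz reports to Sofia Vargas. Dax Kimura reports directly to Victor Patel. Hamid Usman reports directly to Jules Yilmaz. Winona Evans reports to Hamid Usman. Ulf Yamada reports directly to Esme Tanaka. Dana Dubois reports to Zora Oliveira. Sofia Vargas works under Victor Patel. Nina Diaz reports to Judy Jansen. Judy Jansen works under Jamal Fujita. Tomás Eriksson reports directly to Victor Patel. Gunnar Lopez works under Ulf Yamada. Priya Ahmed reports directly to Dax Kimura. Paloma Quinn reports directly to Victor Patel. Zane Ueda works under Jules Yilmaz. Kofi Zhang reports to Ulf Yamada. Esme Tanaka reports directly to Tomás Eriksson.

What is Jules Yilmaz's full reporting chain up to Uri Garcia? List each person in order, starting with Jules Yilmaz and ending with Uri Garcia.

Jules Yilmaz -> Sofia Vargas -> Victor Patel -> Nina Diaz -> Judy Jansen -> Jamal Fujita -> Uri Garcia

Jules Yilmaz reports to Sofia Vargas. Sofia Vargas reports to Victor Patel. Victor Patel reports to Nina Diaz. Nina Diaz reports to Judy Jansen. Judy Jansen reports to Jamal Fujita. Jamal Fujita reports to Uri Garcia. Uri Garcia is at the top.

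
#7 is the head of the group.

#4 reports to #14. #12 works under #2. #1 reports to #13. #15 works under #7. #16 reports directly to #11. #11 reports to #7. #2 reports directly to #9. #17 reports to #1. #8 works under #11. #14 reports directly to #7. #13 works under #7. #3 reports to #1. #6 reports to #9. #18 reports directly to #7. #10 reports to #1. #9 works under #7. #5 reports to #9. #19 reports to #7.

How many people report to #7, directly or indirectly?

18

#7 directly manages #9, #14, #11, #13, #19, #18, #15. Under #9: #2, #12, #6, #5 (4). Under #14: #4 (1). Under #11: #8, #16 (2). Under #13: #1, #3, #17, #10 (4). #19 has no reports. #18 has no reports. #15 has no reports. So #7's organization is 7 direct reports plus everyone under them: 5 + 2 + 3 + 5 + 1 + 1 + 1 = 18.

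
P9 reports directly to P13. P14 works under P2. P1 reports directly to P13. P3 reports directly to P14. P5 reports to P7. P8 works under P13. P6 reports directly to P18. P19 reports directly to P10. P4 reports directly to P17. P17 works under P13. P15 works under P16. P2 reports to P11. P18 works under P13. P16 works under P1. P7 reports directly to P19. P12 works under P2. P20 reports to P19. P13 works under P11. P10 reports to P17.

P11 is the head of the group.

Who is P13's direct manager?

P13 reports directly to P11.

P11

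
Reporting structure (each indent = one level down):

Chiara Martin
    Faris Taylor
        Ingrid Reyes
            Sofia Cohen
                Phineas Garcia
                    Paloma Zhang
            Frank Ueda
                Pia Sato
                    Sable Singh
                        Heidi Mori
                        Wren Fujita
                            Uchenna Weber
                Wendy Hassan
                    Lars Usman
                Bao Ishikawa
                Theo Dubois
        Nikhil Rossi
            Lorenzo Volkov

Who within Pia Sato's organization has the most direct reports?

Sable Singh

Direct-report counts within Pia Sato's organization: Pia Sato has 1; Sable Singh has 2; Wren Fujita has 1. The largest is 2, held by Sable Singh.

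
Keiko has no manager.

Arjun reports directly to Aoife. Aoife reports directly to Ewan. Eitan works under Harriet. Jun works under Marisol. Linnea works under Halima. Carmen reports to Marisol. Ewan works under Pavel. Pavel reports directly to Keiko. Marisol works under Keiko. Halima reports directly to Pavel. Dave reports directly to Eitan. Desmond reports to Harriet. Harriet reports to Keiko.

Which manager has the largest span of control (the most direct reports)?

Direct-report counts: Keiko has 3; Marisol has 2; Pavel has 2; Halima has 1; Ewan has 1; Aoife has 1; Harriet has 2; Eitan has 1. The largest is 3, held by Keiko.

Keiko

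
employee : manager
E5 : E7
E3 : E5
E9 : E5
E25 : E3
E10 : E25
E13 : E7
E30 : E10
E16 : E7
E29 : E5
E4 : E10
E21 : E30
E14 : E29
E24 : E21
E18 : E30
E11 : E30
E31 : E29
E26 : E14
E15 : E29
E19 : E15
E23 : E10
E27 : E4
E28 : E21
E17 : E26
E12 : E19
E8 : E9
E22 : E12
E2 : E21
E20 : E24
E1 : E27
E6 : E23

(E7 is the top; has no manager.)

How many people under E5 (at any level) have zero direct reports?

The people in E5's organization with no one reporting to them are E22, E31, E17, E8, E6, E1, E11, E18, E2, E28, E20. That is 11.

11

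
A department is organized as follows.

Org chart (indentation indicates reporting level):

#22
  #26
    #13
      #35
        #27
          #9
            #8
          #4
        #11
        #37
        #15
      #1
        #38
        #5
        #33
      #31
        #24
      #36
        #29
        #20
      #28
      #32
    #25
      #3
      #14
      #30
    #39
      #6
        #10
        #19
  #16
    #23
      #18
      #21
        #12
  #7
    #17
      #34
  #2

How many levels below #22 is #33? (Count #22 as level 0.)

Chain from #33 up to #22: #33 → #1 → #13 → #26 → #22. That is 4 steps up, so #33 is 4 levels below #22.

4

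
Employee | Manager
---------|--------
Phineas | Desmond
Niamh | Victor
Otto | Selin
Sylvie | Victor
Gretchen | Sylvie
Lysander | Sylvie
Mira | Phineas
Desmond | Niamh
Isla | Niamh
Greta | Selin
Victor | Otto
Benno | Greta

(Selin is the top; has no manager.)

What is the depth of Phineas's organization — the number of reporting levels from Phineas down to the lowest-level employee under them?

The longest chain under Phineas runs Phineas → Mira, which is 1 level below Phineas.

1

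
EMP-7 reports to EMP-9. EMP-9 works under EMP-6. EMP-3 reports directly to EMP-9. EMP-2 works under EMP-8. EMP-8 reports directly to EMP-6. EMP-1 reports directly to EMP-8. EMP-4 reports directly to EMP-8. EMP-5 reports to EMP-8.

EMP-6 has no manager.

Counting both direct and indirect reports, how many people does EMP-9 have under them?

2

EMP-9 directly manages EMP-7, EMP-3. EMP-7 has no reports. EMP-3 has no reports. So EMP-9's organization is 2 direct reports plus everyone under them: 1 + 1 = 2.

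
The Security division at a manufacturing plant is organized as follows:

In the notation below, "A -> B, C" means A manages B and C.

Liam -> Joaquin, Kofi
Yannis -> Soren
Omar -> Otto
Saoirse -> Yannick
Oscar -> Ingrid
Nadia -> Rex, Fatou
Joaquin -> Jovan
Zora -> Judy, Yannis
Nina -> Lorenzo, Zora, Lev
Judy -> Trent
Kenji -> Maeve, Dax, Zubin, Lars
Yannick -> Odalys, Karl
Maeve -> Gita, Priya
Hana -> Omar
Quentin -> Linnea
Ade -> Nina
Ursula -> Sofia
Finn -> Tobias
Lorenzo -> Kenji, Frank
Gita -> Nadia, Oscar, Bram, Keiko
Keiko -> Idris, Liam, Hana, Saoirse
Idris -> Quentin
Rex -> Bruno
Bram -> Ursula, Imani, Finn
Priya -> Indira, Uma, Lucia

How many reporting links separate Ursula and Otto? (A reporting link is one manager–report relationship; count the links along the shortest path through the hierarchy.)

6

Ursula is 2 levels below Gita, and Otto is 4 levels below Gita (their lowest common manager). The shortest path runs up from Ursula to Gita and back down to Otto: 2 + 4 = 6 links.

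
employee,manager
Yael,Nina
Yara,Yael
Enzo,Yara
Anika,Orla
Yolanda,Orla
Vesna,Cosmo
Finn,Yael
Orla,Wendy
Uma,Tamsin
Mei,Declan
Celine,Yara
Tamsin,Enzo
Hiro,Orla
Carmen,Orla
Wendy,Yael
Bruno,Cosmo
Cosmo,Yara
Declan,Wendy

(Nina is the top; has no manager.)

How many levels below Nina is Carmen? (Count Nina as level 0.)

4

Chain from Carmen up to Nina: Carmen → Orla → Wendy → Yael → Nina. That is 4 steps up, so Carmen is 4 levels below Nina.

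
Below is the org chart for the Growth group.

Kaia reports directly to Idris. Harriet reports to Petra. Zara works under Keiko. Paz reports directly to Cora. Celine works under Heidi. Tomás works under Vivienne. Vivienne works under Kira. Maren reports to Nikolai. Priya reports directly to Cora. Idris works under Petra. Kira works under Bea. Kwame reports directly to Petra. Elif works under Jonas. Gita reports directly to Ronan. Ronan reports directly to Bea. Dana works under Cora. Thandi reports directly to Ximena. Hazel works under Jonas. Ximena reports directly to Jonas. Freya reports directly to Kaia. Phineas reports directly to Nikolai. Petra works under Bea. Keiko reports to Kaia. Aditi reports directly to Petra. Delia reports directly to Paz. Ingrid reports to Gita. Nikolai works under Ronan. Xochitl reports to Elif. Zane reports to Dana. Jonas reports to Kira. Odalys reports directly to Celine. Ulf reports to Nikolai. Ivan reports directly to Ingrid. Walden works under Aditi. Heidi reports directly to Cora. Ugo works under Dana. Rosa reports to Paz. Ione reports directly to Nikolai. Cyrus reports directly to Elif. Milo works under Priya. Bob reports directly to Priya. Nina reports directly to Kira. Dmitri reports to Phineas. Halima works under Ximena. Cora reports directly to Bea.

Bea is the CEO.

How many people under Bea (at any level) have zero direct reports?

The people in Bea's organization with no one reporting to them are Kwame, Harriet, Walden, Zara, Freya, Delia, Rosa, Bob, Milo, Odalys, Ugo, Zane, Nina, Hazel, Halima, Thandi, Xochitl, Cyrus, Tomás, Ivan, Maren, Ione, Ulf, Dmitri. That is 24.

24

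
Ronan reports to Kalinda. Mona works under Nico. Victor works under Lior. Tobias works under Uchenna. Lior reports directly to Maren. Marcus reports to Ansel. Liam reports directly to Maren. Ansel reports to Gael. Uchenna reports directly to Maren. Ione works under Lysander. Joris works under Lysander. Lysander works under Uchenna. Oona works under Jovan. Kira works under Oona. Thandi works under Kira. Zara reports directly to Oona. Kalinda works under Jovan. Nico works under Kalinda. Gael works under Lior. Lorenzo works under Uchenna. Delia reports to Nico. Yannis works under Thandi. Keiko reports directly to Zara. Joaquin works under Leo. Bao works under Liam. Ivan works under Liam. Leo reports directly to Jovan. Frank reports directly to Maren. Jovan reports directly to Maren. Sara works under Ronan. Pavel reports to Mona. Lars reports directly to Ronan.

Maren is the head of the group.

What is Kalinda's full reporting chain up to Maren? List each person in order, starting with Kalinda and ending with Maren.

Kalinda -> Jovan -> Maren

Kalinda reports to Jovan. Jovan reports to Maren. Maren is at the top.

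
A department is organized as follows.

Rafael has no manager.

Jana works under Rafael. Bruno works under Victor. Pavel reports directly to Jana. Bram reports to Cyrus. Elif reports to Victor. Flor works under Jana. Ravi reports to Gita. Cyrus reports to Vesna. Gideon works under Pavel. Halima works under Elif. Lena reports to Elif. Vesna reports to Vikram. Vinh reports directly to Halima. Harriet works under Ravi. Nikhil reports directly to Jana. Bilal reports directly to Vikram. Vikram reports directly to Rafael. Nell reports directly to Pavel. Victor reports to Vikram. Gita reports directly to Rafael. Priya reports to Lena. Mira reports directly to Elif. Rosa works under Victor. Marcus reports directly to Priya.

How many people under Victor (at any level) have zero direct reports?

5

The people in Victor's organization with no one reporting to them are Rosa, Vinh, Mira, Marcus, Bruno. That is 5.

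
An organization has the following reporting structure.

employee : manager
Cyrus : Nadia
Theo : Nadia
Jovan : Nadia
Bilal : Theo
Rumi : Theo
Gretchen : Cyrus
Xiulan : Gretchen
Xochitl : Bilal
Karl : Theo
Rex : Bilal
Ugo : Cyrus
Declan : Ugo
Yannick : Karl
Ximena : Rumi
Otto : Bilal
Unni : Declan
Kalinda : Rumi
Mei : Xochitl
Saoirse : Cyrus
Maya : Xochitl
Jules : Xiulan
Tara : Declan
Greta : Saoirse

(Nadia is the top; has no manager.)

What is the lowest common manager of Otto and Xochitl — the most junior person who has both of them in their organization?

Bilal

Otto's chain of managers is Bilal, Theo, Nadia. Xochitl's chain of managers is Bilal, Theo, Nadia. The first manager that appears in both chains is Bilal.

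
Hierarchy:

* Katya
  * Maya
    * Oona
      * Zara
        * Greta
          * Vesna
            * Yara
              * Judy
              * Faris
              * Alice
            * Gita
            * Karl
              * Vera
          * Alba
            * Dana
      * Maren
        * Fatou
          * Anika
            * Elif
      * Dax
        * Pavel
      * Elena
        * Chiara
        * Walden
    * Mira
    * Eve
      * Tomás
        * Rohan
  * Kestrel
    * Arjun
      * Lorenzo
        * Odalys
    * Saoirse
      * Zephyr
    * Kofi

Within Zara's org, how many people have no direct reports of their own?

The people in Zara's organization with no one reporting to them are Dana, Vera, Gita, Alice, Faris, Judy. That is 6.

6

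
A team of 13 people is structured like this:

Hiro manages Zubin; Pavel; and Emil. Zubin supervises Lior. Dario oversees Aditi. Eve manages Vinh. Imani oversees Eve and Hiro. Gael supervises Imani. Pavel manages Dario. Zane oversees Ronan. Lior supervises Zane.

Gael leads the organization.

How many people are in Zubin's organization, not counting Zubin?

Zubin directly manages Lior. Under Lior: Zane, Ronan (2). That's 3 in total.

3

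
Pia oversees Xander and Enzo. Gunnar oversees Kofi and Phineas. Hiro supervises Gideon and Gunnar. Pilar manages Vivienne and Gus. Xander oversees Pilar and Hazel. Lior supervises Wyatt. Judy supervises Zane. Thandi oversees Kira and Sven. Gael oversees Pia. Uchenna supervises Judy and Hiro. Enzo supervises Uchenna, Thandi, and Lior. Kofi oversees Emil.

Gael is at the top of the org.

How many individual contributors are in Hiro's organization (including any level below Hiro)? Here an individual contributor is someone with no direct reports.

3

The people in Hiro's organization with no one reporting to them are Gideon, Phineas, Emil. That is 3.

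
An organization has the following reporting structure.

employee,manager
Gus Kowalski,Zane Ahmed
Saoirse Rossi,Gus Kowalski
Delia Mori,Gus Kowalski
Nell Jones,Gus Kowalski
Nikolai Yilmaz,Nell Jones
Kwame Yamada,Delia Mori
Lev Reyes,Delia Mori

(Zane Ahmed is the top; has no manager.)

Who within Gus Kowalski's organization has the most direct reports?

Gus Kowalski

Direct-report counts within Gus Kowalski's organization: Gus Kowalski has 3; Nell Jones has 1; Delia Mori has 2. The largest is 3, held by Gus Kowalski.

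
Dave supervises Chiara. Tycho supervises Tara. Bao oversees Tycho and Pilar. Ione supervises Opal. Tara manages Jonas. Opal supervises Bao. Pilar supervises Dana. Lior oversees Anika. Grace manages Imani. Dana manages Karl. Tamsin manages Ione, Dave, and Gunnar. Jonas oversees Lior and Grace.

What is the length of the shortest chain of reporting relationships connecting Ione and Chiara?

3

Ione is 1 level below Tamsin, and Chiara is 2 levels below Tamsin (their lowest common manager). The shortest path runs up from Ione to Tamsin and back down to Chiara: 1 + 2 = 3 links.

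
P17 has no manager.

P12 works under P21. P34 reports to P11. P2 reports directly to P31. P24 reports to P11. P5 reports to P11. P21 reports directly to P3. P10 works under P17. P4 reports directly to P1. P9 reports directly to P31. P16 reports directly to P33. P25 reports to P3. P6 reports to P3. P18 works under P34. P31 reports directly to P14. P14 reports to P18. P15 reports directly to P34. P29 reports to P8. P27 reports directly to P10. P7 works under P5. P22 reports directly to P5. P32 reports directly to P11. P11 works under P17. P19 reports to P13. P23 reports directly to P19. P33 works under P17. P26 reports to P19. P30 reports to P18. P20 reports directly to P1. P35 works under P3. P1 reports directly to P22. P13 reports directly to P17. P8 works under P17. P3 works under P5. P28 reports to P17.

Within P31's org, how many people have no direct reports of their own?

The people in P31's organization with no one reporting to them are P9, P2. That is 2.

2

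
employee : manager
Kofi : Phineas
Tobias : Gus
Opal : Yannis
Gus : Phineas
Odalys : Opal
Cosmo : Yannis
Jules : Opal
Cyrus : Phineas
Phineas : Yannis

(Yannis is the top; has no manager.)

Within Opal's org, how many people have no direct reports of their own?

2

The people in Opal's organization with no one reporting to them are Jules, Odalys. That is 2.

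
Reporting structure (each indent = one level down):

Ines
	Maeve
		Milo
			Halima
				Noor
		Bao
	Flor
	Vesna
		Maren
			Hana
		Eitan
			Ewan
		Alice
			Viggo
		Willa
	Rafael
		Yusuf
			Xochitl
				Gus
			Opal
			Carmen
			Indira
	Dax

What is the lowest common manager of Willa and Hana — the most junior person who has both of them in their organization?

Willa's chain of managers is Vesna, Ines. Hana's chain of managers is Maren, Vesna, Ines. The first manager that appears in both chains is Vesna.

Vesna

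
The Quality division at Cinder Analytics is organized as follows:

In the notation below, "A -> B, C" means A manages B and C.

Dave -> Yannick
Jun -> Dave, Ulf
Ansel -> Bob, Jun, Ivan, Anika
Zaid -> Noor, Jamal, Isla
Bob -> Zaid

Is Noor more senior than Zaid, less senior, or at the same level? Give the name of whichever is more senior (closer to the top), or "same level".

Zaid

Noor is 3 levels below Ansel; Zaid is 2. Zaid is higher.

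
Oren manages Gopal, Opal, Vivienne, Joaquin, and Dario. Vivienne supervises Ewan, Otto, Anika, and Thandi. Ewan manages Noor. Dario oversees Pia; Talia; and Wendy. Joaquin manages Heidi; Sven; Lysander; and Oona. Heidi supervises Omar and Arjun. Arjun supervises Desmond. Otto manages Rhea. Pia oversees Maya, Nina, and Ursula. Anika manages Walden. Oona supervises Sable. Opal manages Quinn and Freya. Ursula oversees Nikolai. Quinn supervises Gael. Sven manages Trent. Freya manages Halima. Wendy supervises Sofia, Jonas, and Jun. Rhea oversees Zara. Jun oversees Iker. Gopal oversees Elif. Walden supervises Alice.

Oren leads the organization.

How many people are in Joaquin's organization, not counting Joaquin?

9

Joaquin directly manages Heidi, Oona, Sven, Lysander. Under Heidi: Omar, Arjun, Desmond (3). Under Oona: Sable (1). Under Sven: Trent (1). Lysander has no reports. So Joaquin's organization is 4 direct reports plus everyone under them: 4 + 2 + 2 + 1 = 9.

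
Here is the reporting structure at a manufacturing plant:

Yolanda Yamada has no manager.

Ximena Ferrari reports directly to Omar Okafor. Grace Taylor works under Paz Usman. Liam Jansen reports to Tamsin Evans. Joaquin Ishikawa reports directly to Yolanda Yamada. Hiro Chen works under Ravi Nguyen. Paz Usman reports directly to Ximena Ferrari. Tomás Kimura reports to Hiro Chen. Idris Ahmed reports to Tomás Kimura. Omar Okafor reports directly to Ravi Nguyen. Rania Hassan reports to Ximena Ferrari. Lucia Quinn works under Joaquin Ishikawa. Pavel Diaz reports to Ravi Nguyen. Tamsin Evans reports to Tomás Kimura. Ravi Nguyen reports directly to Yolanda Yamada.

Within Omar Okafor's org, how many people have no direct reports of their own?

2

The people in Omar Okafor's organization with no one reporting to them are Rania Hassan, Grace Taylor. That is 2.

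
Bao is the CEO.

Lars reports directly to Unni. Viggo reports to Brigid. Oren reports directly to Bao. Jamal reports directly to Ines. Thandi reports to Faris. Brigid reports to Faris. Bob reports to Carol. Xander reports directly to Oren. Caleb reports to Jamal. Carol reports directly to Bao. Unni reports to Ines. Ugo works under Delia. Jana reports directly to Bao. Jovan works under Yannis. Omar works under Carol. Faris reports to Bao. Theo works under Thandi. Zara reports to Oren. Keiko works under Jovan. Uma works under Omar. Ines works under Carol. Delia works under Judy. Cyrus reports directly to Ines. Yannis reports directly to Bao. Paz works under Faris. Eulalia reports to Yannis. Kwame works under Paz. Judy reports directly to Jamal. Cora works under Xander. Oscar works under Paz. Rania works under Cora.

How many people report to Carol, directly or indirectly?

12

Carol directly manages Omar, Ines, Bob. Under Omar: Uma (1). Under Ines: Cyrus, Unni, Lars, Jamal, Caleb, Judy, Delia, Ugo (8). Bob has no reports. So Carol's organization is 3 direct reports plus everyone under them: 2 + 9 + 1 = 12.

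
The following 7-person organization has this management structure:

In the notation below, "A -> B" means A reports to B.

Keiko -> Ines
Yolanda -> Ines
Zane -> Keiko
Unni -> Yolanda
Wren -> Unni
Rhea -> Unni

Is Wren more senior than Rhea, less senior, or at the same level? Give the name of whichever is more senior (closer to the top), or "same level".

same level

Both Wren and Rhea are 3 levels below Ines.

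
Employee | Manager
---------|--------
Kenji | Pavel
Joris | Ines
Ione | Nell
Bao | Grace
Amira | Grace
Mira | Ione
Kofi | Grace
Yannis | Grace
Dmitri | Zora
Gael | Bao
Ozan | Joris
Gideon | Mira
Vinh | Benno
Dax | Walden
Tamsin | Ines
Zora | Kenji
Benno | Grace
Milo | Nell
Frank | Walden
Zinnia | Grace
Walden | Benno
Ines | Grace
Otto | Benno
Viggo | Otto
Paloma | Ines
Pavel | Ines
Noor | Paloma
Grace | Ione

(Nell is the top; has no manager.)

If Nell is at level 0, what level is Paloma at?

Chain from Paloma up to Nell: Paloma → Ines → Grace → Ione → Nell. That is 4 steps up, so Paloma is 4 levels below Nell.

4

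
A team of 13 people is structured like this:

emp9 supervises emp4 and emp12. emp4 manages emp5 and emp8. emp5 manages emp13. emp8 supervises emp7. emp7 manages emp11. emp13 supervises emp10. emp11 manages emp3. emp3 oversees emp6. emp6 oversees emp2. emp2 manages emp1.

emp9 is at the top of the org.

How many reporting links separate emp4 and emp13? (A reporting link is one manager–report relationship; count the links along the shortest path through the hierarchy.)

2

emp13 is in emp4's organization: the chain from emp13 up to emp4 is emp13 → emp5 → emp4, which is 2 links.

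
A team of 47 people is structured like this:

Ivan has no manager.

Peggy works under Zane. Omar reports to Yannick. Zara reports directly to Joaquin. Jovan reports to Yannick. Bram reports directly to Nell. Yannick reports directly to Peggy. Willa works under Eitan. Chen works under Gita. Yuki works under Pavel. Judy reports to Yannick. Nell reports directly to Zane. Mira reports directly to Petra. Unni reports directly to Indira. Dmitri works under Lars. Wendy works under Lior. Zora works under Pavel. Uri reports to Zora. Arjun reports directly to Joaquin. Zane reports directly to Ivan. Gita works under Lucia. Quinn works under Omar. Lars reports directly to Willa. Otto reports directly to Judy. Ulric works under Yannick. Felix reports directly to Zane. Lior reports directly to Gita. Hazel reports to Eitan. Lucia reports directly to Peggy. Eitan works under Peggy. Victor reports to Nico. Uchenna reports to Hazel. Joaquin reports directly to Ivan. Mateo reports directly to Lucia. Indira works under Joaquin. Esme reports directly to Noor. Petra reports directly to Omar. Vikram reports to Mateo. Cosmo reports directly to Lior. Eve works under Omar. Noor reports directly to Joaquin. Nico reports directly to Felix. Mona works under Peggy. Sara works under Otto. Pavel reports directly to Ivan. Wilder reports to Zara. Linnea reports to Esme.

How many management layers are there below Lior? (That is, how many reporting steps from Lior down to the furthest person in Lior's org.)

The longest chain under Lior runs Lior → Cosmo, which is 1 level below Lior.

1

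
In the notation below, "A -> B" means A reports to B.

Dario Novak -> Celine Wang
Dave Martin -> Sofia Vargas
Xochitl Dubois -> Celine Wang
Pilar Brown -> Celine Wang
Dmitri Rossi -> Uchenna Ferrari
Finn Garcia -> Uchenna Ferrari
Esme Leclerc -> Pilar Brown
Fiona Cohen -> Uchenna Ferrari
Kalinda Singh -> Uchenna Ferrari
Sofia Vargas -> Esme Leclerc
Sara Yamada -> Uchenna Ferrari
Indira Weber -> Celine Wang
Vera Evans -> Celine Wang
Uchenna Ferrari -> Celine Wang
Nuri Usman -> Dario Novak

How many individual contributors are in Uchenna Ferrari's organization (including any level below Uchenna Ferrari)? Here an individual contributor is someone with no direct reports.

The people in Uchenna Ferrari's organization with no one reporting to them are Fiona Cohen, Kalinda Singh, Dmitri Rossi, Sara Yamada, Finn Garcia. That is 5.

5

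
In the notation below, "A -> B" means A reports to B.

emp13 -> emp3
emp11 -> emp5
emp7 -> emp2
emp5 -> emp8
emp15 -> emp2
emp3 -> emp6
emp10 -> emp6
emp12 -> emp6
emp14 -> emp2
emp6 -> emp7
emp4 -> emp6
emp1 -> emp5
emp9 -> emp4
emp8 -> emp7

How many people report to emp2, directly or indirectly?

14

emp2 directly manages emp7, emp14, emp15. Under emp7: emp8, emp5, emp11, emp1, emp6, emp3, emp13, emp12, emp10, emp4, emp9 (11). emp14 has no reports. emp15 has no reports. So emp2's organization is 3 direct reports plus everyone under them: 12 + 1 + 1 = 14.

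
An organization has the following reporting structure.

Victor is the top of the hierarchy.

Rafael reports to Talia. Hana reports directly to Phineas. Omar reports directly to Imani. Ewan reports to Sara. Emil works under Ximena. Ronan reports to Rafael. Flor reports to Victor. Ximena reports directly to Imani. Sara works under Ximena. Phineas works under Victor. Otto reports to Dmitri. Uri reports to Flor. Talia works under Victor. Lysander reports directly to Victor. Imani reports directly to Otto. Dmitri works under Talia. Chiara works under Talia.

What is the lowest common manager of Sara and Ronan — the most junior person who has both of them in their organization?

Talia

Sara's chain of managers is Ximena, Imani, Otto, Dmitri, Talia, Victor. Ronan's chain of managers is Rafael, Talia, Victor. The first manager that appears in both chains is Talia.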